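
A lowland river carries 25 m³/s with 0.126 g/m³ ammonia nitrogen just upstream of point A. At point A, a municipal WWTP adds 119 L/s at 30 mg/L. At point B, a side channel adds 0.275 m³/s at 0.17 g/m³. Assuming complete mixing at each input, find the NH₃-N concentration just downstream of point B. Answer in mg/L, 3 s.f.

0.266 mg/L

119 L/s = 0.119 m³/s.
After input A: C = (25·0.126 + 0.119·30) / 25.12 = 0.2675 mg/L.
After input B: C = (25.12·0.2675 + 0.275·0.17) / 25.39 = 0.2665 mg/L.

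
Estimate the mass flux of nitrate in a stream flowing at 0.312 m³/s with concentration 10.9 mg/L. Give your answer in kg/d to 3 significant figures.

294 kg/d

Mass flux = Q·C = 0.312 m³/s × 10.9 g/m³ = 3.401 g/s.
= 3.401 g/s × 86.4 = 293.8 kg/d.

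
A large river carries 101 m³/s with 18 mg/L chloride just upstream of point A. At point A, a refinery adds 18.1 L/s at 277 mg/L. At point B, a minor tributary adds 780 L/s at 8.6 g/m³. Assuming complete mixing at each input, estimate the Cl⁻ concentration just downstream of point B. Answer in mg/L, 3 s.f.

18.0 mg/L

18.1 L/s = 0.0181 m³/s.
After input A: C = (101·18 + 0.0181·277) / 101 = 18.05 mg/L.
780 L/s = 0.78 m³/s.
After input B: C = (101·18.05 + 0.78·8.6) / 101.8 = 17.97 mg/L.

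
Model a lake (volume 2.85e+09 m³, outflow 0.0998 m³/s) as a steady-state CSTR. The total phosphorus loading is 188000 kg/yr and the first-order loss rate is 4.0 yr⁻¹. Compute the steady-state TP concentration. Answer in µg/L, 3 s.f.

16.5 µg/L

Outflow Q = 0.0998 m³/s × 3.156e+07 s/yr = 3.149e+06 m³/yr.
Steady-state CSTR mass balance: W = Q·C + k·V·C, so C = W/(Q + kV).
Q + kV = 3.149e+06 + 4.0·2.85e+09 = 1.14e+10 m³/yr.
C = 188000/1.14e+10 = 1.649e-05 kg/m³ = 0.01649 mg/L = 16.49 µg/L.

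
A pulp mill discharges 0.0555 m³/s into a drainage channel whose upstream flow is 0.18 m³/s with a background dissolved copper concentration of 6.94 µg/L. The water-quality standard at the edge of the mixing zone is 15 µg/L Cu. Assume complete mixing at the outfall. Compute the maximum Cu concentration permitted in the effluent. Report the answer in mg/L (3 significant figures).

6.94 µg/L = 0.00694 mg/L.
15 µg/L = 0.015 mg/L.
Mass balance: 0.015·0.2355 = 0.0555·Cₑ + 0.18·0.00694.
Cₑ = (0.003532 − 0.001249) / 0.0555 = 0.04114 mg/L.

0.0411 mg/L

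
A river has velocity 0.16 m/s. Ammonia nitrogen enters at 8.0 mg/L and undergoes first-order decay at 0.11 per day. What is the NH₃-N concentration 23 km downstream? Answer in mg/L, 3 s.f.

Travel time t = 23 km / 0.16 m/s = 2.3e+04/0.16 = 1.438e+05 s = 1.664 d.
First-order decay: C = 8.0·exp(−0.11·1.664) = 8.0·0.8328 = 6.662 mg/L.

6.66 mg/L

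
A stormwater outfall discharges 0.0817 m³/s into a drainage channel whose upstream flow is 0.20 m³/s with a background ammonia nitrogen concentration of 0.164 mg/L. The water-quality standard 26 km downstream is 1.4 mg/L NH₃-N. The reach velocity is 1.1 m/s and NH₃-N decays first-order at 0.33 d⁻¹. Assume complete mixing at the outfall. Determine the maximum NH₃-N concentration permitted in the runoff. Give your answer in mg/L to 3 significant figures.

4.88 mg/L

Travel time to the compliance point: t = 2.6e+04/1.1 = 2.364e+04 s = 0.2736 d; decay factor exp(−0.33·0.2736) = 0.9137.
So the concentration just after mixing may be at most 1.4/0.9137 = 1.532 mg/L.
Mass balance: 1.532·0.2817 = 0.0817·Cₑ + 0.2·0.164.
Cₑ = (0.4316 − 0.0328) / 0.0817 = 4.882 mg/L.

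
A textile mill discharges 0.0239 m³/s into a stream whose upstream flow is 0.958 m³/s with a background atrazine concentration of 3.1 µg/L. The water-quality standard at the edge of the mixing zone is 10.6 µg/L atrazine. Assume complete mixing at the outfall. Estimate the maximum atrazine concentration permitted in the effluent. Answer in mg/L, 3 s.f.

0.311 mg/L

3.1 µg/L = 0.0031 mg/L.
10.6 µg/L = 0.0106 mg/L.
Mass balance: 0.0106·0.9819 = 0.0239·Cₑ + 0.958·0.0031.
Cₑ = (0.01041 − 0.00297) / 0.0239 = 0.3112 mg/L.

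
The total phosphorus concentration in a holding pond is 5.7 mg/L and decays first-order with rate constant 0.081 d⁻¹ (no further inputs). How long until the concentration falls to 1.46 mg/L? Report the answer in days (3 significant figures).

16.8 d

t = ln(C₀/C)/k = ln(5.7/1.46)/0.081 = 1.362/0.081 = 16.82 d.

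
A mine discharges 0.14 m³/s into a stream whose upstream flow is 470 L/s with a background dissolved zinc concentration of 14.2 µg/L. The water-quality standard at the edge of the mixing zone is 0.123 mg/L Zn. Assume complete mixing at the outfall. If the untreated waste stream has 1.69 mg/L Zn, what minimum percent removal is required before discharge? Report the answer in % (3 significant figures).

71.1 %

470 L/s = 0.47 m³/s.
14.2 µg/L = 0.0142 mg/L.
Mass balance: 0.123·0.61 = 0.14·Cₑ + 0.47·0.0142.
Cₑ = (0.07503 − 0.006674) / 0.14 = 0.4883 mg/L.
Required removal = 1 − 0.4883/1.69 = 71.11 %.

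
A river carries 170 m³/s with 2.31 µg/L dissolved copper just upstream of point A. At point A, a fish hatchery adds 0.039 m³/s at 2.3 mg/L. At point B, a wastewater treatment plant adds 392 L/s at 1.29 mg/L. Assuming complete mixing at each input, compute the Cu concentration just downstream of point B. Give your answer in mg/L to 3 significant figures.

0.00580 mg/L

2.31 µg/L = 0.00231 mg/L.
After input A: C = (170·0.00231 + 0.039·2.3) / 170 = 0.002837 mg/L.
392 L/s = 0.392 m³/s.
After input B: C = (170·0.002837 + 0.392·1.29) / 170.4 = 0.005798 mg/L.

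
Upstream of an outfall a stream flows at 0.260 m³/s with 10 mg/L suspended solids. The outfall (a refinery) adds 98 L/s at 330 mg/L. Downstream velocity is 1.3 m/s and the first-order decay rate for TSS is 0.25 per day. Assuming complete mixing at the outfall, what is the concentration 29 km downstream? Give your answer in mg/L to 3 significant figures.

98 L/s = 0.098 m³/s.
After complete mixing, C₀ = (0.098·330 + 0.26·10) / 0.358 = 97.6 mg/L.
Travel time t = 2.9e+04 m / 1.3 m/s = 2.231e+04 s = 0.2582 d.
C = 97.6·exp(−0.25·0.2582) = 97.6·0.9375 = 91.5 mg/L.

91.5 mg/L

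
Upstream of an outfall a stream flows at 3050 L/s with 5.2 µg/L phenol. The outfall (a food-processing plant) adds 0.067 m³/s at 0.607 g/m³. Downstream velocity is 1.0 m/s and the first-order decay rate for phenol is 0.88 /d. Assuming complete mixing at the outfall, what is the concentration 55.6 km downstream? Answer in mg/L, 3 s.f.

3050 L/s = 3.05 m³/s.
5.2 µg/L = 0.0052 mg/L.
After complete mixing, C₀ = (0.067·0.607 + 3.05·0.0052) / 3.117 = 0.01814 mg/L.
Travel time t = 5.56e+04 m / 1.0 m/s = 5.56e+04 s = 0.6435 d.
C = 0.01814·exp(−0.88·0.6435) = 0.01814·0.5676 = 0.01029 mg/L.

0.0103 mg/L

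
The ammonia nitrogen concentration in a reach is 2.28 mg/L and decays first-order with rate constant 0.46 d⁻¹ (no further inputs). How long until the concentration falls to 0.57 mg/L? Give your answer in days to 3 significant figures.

t = ln(C₀/C)/k = ln(2.28/0.57)/0.46 = 1.386/0.46 = 3.014 d.

3.01 d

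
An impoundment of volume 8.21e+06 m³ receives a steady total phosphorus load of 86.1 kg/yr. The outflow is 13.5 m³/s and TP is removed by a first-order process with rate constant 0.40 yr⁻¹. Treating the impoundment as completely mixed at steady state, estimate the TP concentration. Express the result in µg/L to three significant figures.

0.201 µg/L

Outflow Q = 13.5 m³/s × 3.156e+07 s/yr = 4.26e+08 m³/yr.
Steady-state CSTR mass balance: W = Q·C + k·V·C, so C = W/(Q + kV).
Q + kV = 4.26e+08 + 0.40·8.21e+06 = 4.293e+08 m³/yr.
C = 86.1/4.293e+08 = 2.006e-07 kg/m³ = 0.0002006 mg/L = 0.2006 µg/L.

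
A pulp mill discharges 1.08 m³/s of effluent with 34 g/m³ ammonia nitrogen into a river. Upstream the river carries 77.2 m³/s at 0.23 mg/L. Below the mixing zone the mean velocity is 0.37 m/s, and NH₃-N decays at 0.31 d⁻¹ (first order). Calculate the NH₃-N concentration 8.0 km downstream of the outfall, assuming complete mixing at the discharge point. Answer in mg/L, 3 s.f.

After complete mixing, C₀ = (1.08·34 + 77.2·0.23) / 78.28 = 0.6959 mg/L.
Travel time t = 8000 m / 0.37 m/s = 2.162e+04 s = 0.2503 d.
C = 0.6959·exp(−0.31·0.2503) = 0.6959·0.9254 = 0.644 mg/L.

0.644 mg/L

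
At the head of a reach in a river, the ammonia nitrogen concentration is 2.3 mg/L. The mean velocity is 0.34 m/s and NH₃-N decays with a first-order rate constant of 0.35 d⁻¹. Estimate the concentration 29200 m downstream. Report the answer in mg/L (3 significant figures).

1.62 mg/L

Travel time t = 29200 m / 0.34 m/s = 2.92e+04/0.34 = 8.588e+04 s = 0.994 d.
First-order decay: C = 2.3·exp(−0.35·0.994) = 2.3·0.7062 = 1.624 mg/L.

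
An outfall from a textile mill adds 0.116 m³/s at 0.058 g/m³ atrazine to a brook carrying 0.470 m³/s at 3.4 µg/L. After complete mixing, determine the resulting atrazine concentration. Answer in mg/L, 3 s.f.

0.0142 mg/L

3.4 µg/L = 0.0034 mg/L.
By mass balance at complete mixing, C = (0.116·0.058 + 0.47·0.0034) / (0.116 + 0.47) = 0.008326/0.586 = 0.01421 mg/L.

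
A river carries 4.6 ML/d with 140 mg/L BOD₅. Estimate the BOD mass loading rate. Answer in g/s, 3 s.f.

7.45 g/s

4.6 ML/d = 0.05324 m³/s.
Mass flux = Q·C = 0.05324 m³/s × 140 g/m³ = 7.454 g/s.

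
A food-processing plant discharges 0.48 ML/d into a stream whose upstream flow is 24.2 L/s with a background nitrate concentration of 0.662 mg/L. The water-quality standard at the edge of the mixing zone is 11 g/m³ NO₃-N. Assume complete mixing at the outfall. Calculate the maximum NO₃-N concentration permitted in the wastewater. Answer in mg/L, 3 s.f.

0.48 ML/d = 0.005556 m³/s.
24.2 L/s = 0.0242 m³/s.
Mass balance: 11·0.02976 = 0.005556·Cₑ + 0.0242·0.662.
Cₑ = (0.3273 − 0.01602) / 0.005556 = 56.03 mg/L.

56.0 mg/L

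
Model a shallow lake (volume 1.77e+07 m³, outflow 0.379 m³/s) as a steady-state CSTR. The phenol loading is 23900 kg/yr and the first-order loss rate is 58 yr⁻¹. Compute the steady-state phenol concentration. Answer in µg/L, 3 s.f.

23.0 µg/L

Outflow Q = 0.379 m³/s × 3.156e+07 s/yr = 1.196e+07 m³/yr.
Steady-state CSTR mass balance: W = Q·C + k·V·C, so C = W/(Q + kV).
Q + kV = 1.196e+07 + 58·1.77e+07 = 1.039e+09 m³/yr.
C = 23900/1.039e+09 = 2.301e-05 kg/m³ = 0.02301 mg/L = 23.01 µg/L.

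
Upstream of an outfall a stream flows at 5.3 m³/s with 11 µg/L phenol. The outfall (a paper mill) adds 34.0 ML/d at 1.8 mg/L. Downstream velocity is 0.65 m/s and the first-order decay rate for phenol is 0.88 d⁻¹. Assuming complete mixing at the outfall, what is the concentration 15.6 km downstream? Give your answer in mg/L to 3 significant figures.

34.0 ML/d = 0.3935 m³/s.
11 µg/L = 0.011 mg/L.
After complete mixing, C₀ = (0.3935·1.8 + 5.3·0.011) / 5.694 = 0.1347 mg/L.
Travel time t = 1.56e+04 m / 0.65 m/s = 2.4e+04 s = 0.2778 d.
C = 0.1347·exp(−0.88·0.2778) = 0.1347·0.7831 = 0.1054 mg/L.

0.105 mg/L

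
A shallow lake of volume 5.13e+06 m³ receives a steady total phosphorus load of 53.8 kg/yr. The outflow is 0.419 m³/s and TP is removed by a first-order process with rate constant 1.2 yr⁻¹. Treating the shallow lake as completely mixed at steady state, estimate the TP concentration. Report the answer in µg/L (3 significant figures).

Outflow Q = 0.419 m³/s × 3.156e+07 s/yr = 1.322e+07 m³/yr.
Steady-state CSTR mass balance: W = Q·C + k·V·C, so C = W/(Q + kV).
Q + kV = 1.322e+07 + 1.2·5.13e+06 = 1.938e+07 m³/yr.
C = 53.8/1.938e+07 = 2.776e-06 kg/m³ = 0.002776 mg/L = 2.776 µg/L.

2.78 µg/L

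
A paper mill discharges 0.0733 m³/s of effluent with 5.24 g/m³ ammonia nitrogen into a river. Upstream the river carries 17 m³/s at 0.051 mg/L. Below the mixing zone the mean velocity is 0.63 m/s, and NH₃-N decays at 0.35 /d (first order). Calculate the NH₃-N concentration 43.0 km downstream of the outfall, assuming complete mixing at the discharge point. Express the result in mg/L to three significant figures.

0.0556 mg/L

After complete mixing, C₀ = (0.0733·5.24 + 17·0.051) / 17.07 = 0.07328 mg/L.
Travel time t = 4.3e+04 m / 0.63 m/s = 6.825e+04 s = 0.79 d.
C = 0.07328·exp(−0.35·0.79) = 0.07328·0.7584 = 0.05558 mg/L.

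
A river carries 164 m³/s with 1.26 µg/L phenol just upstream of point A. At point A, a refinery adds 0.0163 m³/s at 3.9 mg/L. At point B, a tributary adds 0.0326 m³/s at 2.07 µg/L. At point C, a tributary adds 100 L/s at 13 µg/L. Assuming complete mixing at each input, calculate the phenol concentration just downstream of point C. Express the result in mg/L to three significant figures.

1.26 µg/L = 0.00126 mg/L.
After input A: C = (164·0.00126 + 0.0163·3.9) / 164 = 0.001647 mg/L.
2.07 µg/L = 0.00207 mg/L.
After input B: C = (164·0.001647 + 0.0326·0.00207) / 164 = 0.001648 mg/L.
100 L/s = 0.1 m³/s.
13 µg/L = 0.013 mg/L.
After input C: C = (164·0.001648 + 0.1·0.013) / 164.1 = 0.001654 mg/L.

0.00165 mg/L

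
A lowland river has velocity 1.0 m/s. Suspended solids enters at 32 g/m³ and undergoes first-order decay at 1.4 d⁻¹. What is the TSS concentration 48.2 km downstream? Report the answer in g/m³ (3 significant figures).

14.7 g/m³

Travel time t = 48.2 km / 1.0 m/s = 4.82e+04/1.0 = 4.82e+04 s = 0.5579 d.
First-order decay: C = 32·exp(−1.4·0.5579) = 32·0.4579 = 14.65 g/m³.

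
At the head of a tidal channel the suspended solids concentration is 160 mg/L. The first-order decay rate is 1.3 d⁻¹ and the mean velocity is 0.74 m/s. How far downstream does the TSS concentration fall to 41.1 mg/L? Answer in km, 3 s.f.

From C = C₀·e^(−kt), t = ln(C₀/C)/k = ln(160/41.1)/1.3 = 1.359/1.3 = 1.046 d.
Distance = v·t = 0.74 m/s × 9.033e+04 s = 6.685e+04 m = 66.85 km.

66.8 km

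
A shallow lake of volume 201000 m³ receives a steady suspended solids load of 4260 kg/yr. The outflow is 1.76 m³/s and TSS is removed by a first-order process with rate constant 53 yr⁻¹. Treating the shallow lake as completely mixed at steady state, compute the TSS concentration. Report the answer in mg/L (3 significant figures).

0.0644 mg/L

Outflow Q = 1.76 m³/s × 3.156e+07 s/yr = 5.554e+07 m³/yr.
Steady-state CSTR mass balance: W = Q·C + k·V·C, so C = W/(Q + kV).
Q + kV = 5.554e+07 + 53·201000 = 6.619e+07 m³/yr.
C = 4260/6.619e+07 = 6.436e-05 kg/m³ = 0.06436 mg/L.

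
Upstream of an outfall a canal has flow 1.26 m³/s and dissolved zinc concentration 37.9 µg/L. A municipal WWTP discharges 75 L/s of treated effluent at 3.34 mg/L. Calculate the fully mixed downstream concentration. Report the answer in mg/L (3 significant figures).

75 L/s = 0.075 m³/s.
37.9 µg/L = 0.0379 mg/L.
Conservation of mass across the mixing zone: C = (0.075·3.34 + 1.26·0.0379) / (0.075 + 1.26) = 0.2983/1.335 = 0.2234 mg/L.

0.223 mg/L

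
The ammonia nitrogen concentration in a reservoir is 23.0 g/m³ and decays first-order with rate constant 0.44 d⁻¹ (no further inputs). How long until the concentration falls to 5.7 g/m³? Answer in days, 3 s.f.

t = ln(C₀/C)/k = ln(23.0/5.7)/0.44 = 1.395/0.44 = 3.171 d.

3.17 d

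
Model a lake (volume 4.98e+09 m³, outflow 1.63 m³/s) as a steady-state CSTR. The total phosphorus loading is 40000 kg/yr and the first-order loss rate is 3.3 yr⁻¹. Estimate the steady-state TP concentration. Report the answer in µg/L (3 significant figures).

2.43 µg/L

Outflow Q = 1.63 m³/s × 3.156e+07 s/yr = 5.144e+07 m³/yr.
Steady-state CSTR mass balance: W = Q·C + k·V·C, so C = W/(Q + kV).
Q + kV = 5.144e+07 + 3.3·4.98e+09 = 1.649e+10 m³/yr.
C = 40000/1.649e+10 = 2.426e-06 kg/m³ = 0.002426 mg/L = 2.426 µg/L.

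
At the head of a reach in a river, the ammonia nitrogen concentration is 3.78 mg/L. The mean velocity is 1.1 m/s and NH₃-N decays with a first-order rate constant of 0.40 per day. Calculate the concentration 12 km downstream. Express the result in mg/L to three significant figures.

Travel time t = 12 km / 1.1 m/s = 1.2e+04/1.1 = 1.091e+04 s = 0.1263 d.
First-order decay: C = 3.78·exp(−0.40·0.1263) = 3.78·0.9507 = 3.594 mg/L.

3.59 mg/L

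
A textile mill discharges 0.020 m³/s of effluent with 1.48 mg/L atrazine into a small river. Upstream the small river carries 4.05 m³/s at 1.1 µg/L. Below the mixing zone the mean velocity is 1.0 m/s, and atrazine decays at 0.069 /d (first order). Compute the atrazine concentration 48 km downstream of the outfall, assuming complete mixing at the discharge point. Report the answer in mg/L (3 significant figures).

1.1 µg/L = 0.0011 mg/L.
After complete mixing, C₀ = (0.02·1.48 + 4.05·0.0011) / 4.07 = 0.008367 mg/L.
Travel time t = 4.8e+04 m / 1.0 m/s = 4.8e+04 s = 0.5556 d.
C = 0.008367·exp(−0.069·0.5556) = 0.008367·0.9624 = 0.008053 mg/L.

0.00805 mg/L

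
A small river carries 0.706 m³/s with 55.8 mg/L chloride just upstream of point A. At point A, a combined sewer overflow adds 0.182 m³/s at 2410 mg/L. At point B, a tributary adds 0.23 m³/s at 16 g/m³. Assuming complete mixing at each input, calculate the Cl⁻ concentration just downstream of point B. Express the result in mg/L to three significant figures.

After input A: C = (0.706·55.8 + 0.182·2410) / 0.888 = 538.3 mg/L.
After input B: C = (0.888·538.3 + 0.23·16) / 1.118 = 430.9 mg/L.

431 mg/L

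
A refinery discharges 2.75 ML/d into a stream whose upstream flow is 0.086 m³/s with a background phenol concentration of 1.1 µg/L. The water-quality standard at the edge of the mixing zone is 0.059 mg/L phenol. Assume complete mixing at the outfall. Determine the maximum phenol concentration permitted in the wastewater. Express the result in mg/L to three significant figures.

0.215 mg/L

2.75 ML/d = 0.03183 m³/s.
1.1 µg/L = 0.0011 mg/L.
Mass balance: 0.059·0.1178 = 0.03183·Cₑ + 0.086·0.0011.
Cₑ = (0.006952 − 9.46e-05) / 0.03183 = 0.2154 mg/L.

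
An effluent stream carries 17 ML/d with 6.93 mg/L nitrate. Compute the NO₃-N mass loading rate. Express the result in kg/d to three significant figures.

118 kg/d

17 ML/d = 0.1968 m³/s.
Mass flux = Q·C = 0.1968 m³/s × 6.93 g/m³ = 1.364 g/s.
= 1.364 g/s × 86.4 = 117.8 kg/d.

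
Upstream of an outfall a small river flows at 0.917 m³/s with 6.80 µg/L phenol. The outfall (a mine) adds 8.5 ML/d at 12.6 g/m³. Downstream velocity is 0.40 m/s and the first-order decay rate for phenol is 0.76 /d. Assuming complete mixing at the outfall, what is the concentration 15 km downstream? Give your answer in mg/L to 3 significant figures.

0.882 mg/L

8.5 ML/d = 0.09838 m³/s.
6.80 µg/L = 0.0068 mg/L.
After complete mixing, C₀ = (0.09838·12.6 + 0.917·0.0068) / 1.015 = 1.227 mg/L.
Travel time t = 1.5e+04 m / 0.40 m/s = 3.75e+04 s = 0.434 d.
C = 1.227·exp(−0.76·0.434) = 1.227·0.719 = 0.8822 mg/L.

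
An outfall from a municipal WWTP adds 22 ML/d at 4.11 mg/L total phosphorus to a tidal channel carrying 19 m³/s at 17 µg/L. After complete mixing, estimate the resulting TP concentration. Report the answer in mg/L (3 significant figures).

22 ML/d = 0.2546 m³/s.
17 µg/L = 0.017 mg/L.
By mass balance at complete mixing, C = (0.2546·4.11 + 19·0.017) / (0.2546 + 19) = 1.37/19.25 = 0.07113 mg/L.

0.0711 mg/L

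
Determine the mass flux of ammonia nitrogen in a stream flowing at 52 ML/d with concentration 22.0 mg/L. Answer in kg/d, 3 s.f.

1140 kg/d

52 ML/d = 0.6019 m³/s.
Mass flux = Q·C = 0.6019 m³/s × 22 g/m³ = 13.24 g/s.
= 13.24 g/s × 86.4 = 1144 kg/d.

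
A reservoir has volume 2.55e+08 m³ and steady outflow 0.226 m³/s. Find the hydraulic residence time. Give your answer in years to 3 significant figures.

35.8 yr

Q = 0.226 m³/s × 3.156e+07 s/yr = 7.132e+06 m³/yr.
Hydraulic residence time τ = V/Q = 2.55e+08/7.132e+06 = 35.75 yr.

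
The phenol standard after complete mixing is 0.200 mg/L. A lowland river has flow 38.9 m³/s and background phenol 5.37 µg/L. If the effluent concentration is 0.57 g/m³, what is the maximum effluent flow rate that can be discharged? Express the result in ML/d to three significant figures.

1770 ML/d

5.37 µg/L = 0.00537 mg/L.
Mass balance at complete mixing: C_std·(Q_w + Q_r) = Q_w·C_e + Q_r·C_b.
Rearranging, Q_w = Q_r·(C_std − C_b)/(C_e − C_std) = 38.9·(0.2 − 0.00537) / (0.57 − 0.2) = 20.46 m³/s.
= 1768 ML/d.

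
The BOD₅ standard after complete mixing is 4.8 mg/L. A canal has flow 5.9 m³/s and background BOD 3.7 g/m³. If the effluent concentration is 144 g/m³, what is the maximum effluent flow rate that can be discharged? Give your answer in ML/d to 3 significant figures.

Mass balance at complete mixing: C_std·(Q_w + Q_r) = Q_w·C_e + Q_r·C_b.
Rearranging, Q_w = Q_r·(C_std − C_b)/(C_e − C_std) = 5.9·(4.8 − 3.7) / (144 − 4.8) = 0.04662 m³/s.
= 4.028 ML/d.

4.03 ML/d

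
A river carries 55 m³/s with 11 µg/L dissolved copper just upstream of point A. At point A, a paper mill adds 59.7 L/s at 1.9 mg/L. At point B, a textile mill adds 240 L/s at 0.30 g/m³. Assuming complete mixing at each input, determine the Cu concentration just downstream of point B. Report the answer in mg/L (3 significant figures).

11 µg/L = 0.011 mg/L.
59.7 L/s = 0.0597 m³/s.
After input A: C = (55·0.011 + 0.0597·1.9) / 55.06 = 0.01305 mg/L.
240 L/s = 0.24 m³/s.
After input B: C = (55.06·0.01305 + 0.24·0.3) / 55.3 = 0.01429 mg/L.

0.0143 mg/L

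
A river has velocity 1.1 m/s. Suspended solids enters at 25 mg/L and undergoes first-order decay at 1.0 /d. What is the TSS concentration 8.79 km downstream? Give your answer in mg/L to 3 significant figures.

22.8 mg/L

Travel time t = 8.79 km / 1.1 m/s = 8790/1.1 = 7991 s = 0.09249 d.
First-order decay: C = 25·exp(−1.0·0.09249) = 25·0.9117 = 22.79 mg/L.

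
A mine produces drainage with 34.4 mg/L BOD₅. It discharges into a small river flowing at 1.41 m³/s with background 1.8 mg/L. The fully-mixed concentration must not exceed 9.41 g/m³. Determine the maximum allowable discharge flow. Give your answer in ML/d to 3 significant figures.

37.1 ML/d

Mass balance at complete mixing: C_std·(Q_w + Q_r) = Q_w·C_e + Q_r·C_b.
Rearranging, Q_w = Q_r·(C_std − C_b)/(C_e − C_std) = 1.41·(9.41 − 1.8) / (34.4 − 9.41) = 0.4294 m³/s.
= 37.1 ML/d.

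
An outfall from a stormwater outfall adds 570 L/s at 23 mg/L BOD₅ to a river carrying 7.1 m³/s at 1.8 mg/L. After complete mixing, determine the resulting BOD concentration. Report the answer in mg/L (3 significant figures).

3.38 mg/L

570 L/s = 0.57 m³/s.
Conservation of mass across the mixing zone: C = (0.57·23 + 7.1·1.8) / (0.57 + 7.1) = 25.89/7.67 = 3.375 mg/L.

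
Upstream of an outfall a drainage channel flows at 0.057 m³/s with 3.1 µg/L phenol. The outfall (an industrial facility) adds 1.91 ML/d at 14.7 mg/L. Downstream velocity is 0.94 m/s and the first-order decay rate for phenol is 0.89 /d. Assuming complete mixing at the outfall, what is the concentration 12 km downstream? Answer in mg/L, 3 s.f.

3.60 mg/L

1.91 ML/d = 0.02211 m³/s.
3.1 µg/L = 0.0031 mg/L.
After complete mixing, C₀ = (0.02211·14.7 + 0.057·0.0031) / 0.07911 = 4.11 mg/L.
Travel time t = 1.2e+04 m / 0.94 m/s = 1.277e+04 s = 0.1478 d.
C = 4.11·exp(−0.89·0.1478) = 4.11·0.8768 = 3.604 mg/L.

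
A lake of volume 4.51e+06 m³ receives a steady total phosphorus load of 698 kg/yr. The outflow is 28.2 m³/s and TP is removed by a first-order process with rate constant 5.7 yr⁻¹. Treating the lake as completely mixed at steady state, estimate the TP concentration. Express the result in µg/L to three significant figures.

Outflow Q = 28.2 m³/s × 3.156e+07 s/yr = 8.899e+08 m³/yr.
Steady-state CSTR mass balance: W = Q·C + k·V·C, so C = W/(Q + kV).
Q + kV = 8.899e+08 + 5.7·4.51e+06 = 9.156e+08 m³/yr.
C = 698/9.156e+08 = 7.623e-07 kg/m³ = 0.0007623 mg/L = 0.7623 µg/L.

0.762 µg/L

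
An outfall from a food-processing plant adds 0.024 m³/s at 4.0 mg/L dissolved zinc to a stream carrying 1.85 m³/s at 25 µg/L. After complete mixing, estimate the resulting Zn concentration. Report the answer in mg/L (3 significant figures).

25 µg/L = 0.025 mg/L.
By mass balance at complete mixing, C = (0.024·4 + 1.85·0.025) / (0.024 + 1.85) = 0.1423/1.874 = 0.07591 mg/L.

0.0759 mg/L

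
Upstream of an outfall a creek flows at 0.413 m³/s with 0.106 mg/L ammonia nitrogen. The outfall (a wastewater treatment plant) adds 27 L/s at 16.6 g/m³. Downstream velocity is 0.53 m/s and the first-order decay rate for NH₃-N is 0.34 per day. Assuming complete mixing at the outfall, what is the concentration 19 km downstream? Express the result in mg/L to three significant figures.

27 L/s = 0.027 m³/s.
After complete mixing, C₀ = (0.027·16.6 + 0.413·0.106) / 0.44 = 1.118 mg/L.
Travel time t = 1.9e+04 m / 0.53 m/s = 3.585e+04 s = 0.4149 d.
C = 1.118·exp(−0.34·0.4149) = 1.118·0.8684 = 0.971 mg/L.

0.971 mg/L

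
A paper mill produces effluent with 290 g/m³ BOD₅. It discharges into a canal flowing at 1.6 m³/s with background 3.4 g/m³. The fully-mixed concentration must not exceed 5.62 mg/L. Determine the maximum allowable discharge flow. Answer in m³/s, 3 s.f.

Mass balance at complete mixing: C_std·(Q_w + Q_r) = Q_w·C_e + Q_r·C_b.
Rearranging, Q_w = Q_r·(C_std − C_b)/(C_e − C_std) = 1.6·(5.62 − 3.4) / (290 − 5.62) = 0.01249 m³/s.

0.0125 m³/s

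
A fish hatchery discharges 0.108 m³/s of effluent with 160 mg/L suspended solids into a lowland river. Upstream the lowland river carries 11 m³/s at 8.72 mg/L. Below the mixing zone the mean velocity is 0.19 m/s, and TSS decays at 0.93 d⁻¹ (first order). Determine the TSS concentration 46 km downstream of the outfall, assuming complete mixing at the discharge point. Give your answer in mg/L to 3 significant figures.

0.752 mg/L

After complete mixing, C₀ = (0.108·160 + 11·8.72) / 11.11 = 10.19 mg/L.
Travel time t = 4.6e+04 m / 0.19 m/s = 2.421e+05 s = 2.802 d.
C = 10.19·exp(−0.93·2.802) = 10.19·0.07383 = 0.7524 mg/L.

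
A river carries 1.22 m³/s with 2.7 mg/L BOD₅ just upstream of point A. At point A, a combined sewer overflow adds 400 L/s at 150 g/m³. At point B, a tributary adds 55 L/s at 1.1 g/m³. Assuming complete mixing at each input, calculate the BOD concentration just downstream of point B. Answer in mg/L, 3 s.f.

37.8 mg/L

400 L/s = 0.4 m³/s.
After input A: C = (1.22·2.7 + 0.4·150) / 1.62 = 39.07 mg/L.
55 L/s = 0.055 m³/s.
After input B: C = (1.62·39.07 + 0.055·1.1) / 1.675 = 37.82 mg/L.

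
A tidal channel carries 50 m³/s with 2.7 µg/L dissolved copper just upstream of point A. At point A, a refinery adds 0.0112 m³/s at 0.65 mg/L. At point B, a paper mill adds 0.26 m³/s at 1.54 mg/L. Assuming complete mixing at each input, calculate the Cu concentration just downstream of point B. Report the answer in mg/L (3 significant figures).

2.7 µg/L = 0.0027 mg/L.
After input A: C = (50·0.0027 + 0.0112·0.65) / 50.01 = 0.002845 mg/L.
After input B: C = (50.01·0.002845 + 0.26·1.54) / 50.27 = 0.0108 mg/L.

0.0108 mg/L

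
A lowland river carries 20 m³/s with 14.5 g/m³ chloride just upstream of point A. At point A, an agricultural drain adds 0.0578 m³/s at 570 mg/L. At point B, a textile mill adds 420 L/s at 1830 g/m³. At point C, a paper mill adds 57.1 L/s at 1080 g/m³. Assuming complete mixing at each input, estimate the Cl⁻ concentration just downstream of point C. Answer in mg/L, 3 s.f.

After input A: C = (20·14.5 + 0.0578·570) / 20.06 = 16.1 mg/L.
420 L/s = 0.42 m³/s.
After input B: C = (20.06·16.1 + 0.42·1830) / 20.48 = 53.3 mg/L.
57.1 L/s = 0.0571 m³/s.
After input C: C = (20.48·53.3 + 0.0571·1080) / 20.53 = 56.16 mg/L.

56.2 mg/L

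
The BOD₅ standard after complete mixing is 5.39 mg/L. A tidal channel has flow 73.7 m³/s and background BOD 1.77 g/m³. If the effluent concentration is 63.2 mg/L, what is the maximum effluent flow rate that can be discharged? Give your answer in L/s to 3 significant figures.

4620 L/s

Mass balance at complete mixing: C_std·(Q_w + Q_r) = Q_w·C_e + Q_r·C_b.
Rearranging, Q_w = Q_r·(C_std − C_b)/(C_e − C_std) = 73.7·(5.39 − 1.77) / (63.2 − 5.39) = 4.615 m³/s.
= 4615 L/s.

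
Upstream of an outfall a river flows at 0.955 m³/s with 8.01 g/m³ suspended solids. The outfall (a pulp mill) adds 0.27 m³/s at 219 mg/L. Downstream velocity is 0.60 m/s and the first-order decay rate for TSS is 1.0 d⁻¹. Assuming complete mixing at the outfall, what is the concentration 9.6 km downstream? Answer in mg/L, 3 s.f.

After complete mixing, C₀ = (0.27·219 + 0.955·8.01) / 1.225 = 54.51 mg/L.
Travel time t = 9600 m / 0.60 m/s = 1.6e+04 s = 0.1852 d.
C = 54.51·exp(−1.0·0.1852) = 54.51·0.831 = 45.3 mg/L.

45.3 mg/L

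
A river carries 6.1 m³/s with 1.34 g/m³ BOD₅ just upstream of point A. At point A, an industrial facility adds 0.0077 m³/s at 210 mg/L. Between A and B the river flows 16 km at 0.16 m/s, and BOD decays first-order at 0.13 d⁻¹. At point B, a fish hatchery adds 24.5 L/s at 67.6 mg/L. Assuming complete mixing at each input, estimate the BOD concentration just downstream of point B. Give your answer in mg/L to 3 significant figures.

After input A: C = (6.1·1.34 + 0.0077·210) / 6.108 = 1.603 mg/L.
Over the 16 km reach to input B (t = 1e+05 s = 1.157 d), decay gives C = 1.603·exp(−0.13·1.157) = 1.379 mg/L.
24.5 L/s = 0.0245 m³/s.
After input B: C = (6.108·1.379 + 0.0245·67.6) / 6.132 = 1.644 mg/L.

1.64 mg/L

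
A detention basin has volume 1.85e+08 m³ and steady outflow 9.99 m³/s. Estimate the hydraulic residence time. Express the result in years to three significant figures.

Q = 9.99 m³/s × 3.156e+07 s/yr = 3.153e+08 m³/yr.
Hydraulic residence time τ = V/Q = 1.85e+08/3.153e+08 = 0.5868 yr.

0.587 yr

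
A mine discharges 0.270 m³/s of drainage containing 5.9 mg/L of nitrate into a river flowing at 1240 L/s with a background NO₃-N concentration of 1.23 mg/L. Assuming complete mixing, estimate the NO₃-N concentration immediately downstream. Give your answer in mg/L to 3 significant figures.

1240 L/s = 1.24 m³/s.
Conservation of mass across the mixing zone: C = (0.27·5.9 + 1.24·1.23) / (0.27 + 1.24) = 3.118/1.51 = 2.065 mg/L.

2.07 mg/L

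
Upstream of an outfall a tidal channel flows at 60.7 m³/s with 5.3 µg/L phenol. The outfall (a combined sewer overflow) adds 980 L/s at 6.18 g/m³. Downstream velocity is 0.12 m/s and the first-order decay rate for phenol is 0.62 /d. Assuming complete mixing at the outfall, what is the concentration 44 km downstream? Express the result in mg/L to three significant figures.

980 L/s = 0.98 m³/s.
5.3 µg/L = 0.0053 mg/L.
After complete mixing, C₀ = (0.98·6.18 + 60.7·0.0053) / 61.68 = 0.1034 mg/L.
Travel time t = 4.4e+04 m / 0.12 m/s = 3.667e+05 s = 4.244 d.
C = 0.1034·exp(−0.62·4.244) = 0.1034·0.07199 = 0.007445 mg/L.

0.00744 mg/L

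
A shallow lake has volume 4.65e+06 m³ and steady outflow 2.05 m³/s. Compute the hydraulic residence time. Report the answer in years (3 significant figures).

Q = 2.05 m³/s × 3.156e+07 s/yr = 6.469e+07 m³/yr.
Hydraulic residence time τ = V/Q = 4.65e+06/6.469e+07 = 0.07188 yr.

0.0719 yr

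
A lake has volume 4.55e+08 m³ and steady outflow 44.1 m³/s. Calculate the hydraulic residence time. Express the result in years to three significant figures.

Q = 44.1 m³/s × 3.156e+07 s/yr = 1.392e+09 m³/yr.
Hydraulic residence time τ = V/Q = 4.55e+08/1.392e+09 = 0.3269 yr.

0.327 yr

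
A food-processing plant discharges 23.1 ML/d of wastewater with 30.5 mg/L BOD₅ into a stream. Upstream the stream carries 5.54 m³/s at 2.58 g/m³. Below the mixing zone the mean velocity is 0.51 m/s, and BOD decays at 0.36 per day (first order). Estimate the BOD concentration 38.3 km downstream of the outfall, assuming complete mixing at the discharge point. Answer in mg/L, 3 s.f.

23.1 ML/d = 0.2674 m³/s.
After complete mixing, C₀ = (0.2674·30.5 + 5.54·2.58) / 5.807 = 3.865 mg/L.
Travel time t = 3.83e+04 m / 0.51 m/s = 7.51e+04 s = 0.8692 d.
C = 3.865·exp(−0.36·0.8692) = 3.865·0.7313 = 2.827 mg/L.

2.83 mg/L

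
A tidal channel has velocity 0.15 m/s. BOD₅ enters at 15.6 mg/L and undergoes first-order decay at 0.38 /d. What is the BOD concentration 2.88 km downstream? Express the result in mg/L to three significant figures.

Travel time t = 2.88 km / 0.15 m/s = 2880/0.15 = 1.92e+04 s = 0.2222 d.
First-order decay: C = 15.6·exp(−0.38·0.2222) = 15.6·0.919 = 14.34 mg/L.

14.3 mg/L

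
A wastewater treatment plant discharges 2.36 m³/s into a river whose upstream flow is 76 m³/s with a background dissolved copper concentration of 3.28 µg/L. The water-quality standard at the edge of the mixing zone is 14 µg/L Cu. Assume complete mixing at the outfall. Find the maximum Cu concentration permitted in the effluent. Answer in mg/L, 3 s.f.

0.359 mg/L

3.28 µg/L = 0.00328 mg/L.
14 µg/L = 0.014 mg/L.
Mass balance: 0.014·78.36 = 2.36·Cₑ + 76·0.00328.
Cₑ = (1.097 − 0.2493) / 2.36 = 0.3592 mg/L.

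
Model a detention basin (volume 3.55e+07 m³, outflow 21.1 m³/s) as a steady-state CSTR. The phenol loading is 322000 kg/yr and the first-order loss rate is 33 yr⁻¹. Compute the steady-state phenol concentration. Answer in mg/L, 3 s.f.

0.175 mg/L

Outflow Q = 21.1 m³/s × 3.156e+07 s/yr = 6.659e+08 m³/yr.
Steady-state CSTR mass balance: W = Q·C + k·V·C, so C = W/(Q + kV).
Q + kV = 6.659e+08 + 33·3.55e+07 = 1.837e+09 m³/yr.
C = 322000/1.837e+09 = 0.0001753 kg/m³ = 0.1753 mg/L.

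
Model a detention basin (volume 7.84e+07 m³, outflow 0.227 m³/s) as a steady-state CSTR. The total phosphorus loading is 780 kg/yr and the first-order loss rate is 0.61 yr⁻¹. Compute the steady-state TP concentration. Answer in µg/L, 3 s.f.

14.2 µg/L

Outflow Q = 0.227 m³/s × 3.156e+07 s/yr = 7.164e+06 m³/yr.
Steady-state CSTR mass balance: W = Q·C + k·V·C, so C = W/(Q + kV).
Q + kV = 7.164e+06 + 0.61·7.84e+07 = 5.499e+07 m³/yr.
C = 780/5.499e+07 = 1.419e-05 kg/m³ = 0.01419 mg/L = 14.19 µg/L.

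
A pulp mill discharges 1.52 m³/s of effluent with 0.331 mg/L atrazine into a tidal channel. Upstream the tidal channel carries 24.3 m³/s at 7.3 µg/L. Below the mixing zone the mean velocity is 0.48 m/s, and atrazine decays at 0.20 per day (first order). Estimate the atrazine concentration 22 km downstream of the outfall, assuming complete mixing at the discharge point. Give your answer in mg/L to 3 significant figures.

7.3 µg/L = 0.0073 mg/L.
After complete mixing, C₀ = (1.52·0.331 + 24.3·0.0073) / 25.82 = 0.02636 mg/L.
Travel time t = 2.2e+04 m / 0.48 m/s = 4.583e+04 s = 0.5305 d.
C = 0.02636·exp(−0.20·0.5305) = 0.02636·0.8993 = 0.0237 mg/L.

0.0237 mg/L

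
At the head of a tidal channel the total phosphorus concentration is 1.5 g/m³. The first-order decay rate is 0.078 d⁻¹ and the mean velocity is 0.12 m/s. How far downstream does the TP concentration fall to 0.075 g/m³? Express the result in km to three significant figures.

From C = C₀·e^(−kt), t = ln(C₀/C)/k = ln(1.5/0.075)/0.078 = 2.996/0.078 = 38.41 d.
Distance = v·t = 0.12 m/s × 3.318e+06 s = 3.982e+05 m = 398.2 km.

398 km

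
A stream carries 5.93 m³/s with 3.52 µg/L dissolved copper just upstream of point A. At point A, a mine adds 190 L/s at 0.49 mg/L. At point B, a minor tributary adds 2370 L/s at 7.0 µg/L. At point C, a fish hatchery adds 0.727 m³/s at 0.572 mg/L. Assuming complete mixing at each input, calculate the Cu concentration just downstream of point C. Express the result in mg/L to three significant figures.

3.52 µg/L = 0.00352 mg/L.
190 L/s = 0.19 m³/s.
After input A: C = (5.93·0.00352 + 0.19·0.49) / 6.12 = 0.01862 mg/L.
2370 L/s = 2.37 m³/s.
7.0 µg/L = 0.007 mg/L.
After input B: C = (6.12·0.01862 + 2.37·0.007) / 8.49 = 0.01538 mg/L.
After input C: C = (8.49·0.01538 + 0.727·0.572) / 9.217 = 0.05928 mg/L.

0.0593 mg/L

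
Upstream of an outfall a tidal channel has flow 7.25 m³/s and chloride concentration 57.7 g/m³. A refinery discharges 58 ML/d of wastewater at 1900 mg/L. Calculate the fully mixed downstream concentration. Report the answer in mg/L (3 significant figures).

214 mg/L

58 ML/d = 0.6713 m³/s.
Flow-weighted mixing gives C = (0.6713·1900 + 7.25·57.7) / (0.6713 + 7.25) = 1694/7.921 = 213.8 mg/L.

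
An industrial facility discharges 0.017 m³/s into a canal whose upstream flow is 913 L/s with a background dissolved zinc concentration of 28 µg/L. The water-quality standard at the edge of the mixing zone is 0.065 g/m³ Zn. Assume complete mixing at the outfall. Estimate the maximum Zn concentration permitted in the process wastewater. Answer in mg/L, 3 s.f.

913 L/s = 0.913 m³/s.
28 µg/L = 0.028 mg/L.
Mass balance: 0.065·0.93 = 0.017·Cₑ + 0.913·0.028.
Cₑ = (0.06045 − 0.02556) / 0.017 = 2.052 mg/L.

2.05 mg/L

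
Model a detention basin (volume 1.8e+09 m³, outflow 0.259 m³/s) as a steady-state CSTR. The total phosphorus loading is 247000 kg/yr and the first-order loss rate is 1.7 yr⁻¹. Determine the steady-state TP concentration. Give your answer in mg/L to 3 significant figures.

Outflow Q = 0.259 m³/s × 3.156e+07 s/yr = 8.173e+06 m³/yr.
Steady-state CSTR mass balance: W = Q·C + k·V·C, so C = W/(Q + kV).
Q + kV = 8.173e+06 + 1.7·1.8e+09 = 3.068e+09 m³/yr.
C = 247000/3.068e+09 = 8.05e-05 kg/m³ = 0.0805 mg/L.

0.0805 mg/L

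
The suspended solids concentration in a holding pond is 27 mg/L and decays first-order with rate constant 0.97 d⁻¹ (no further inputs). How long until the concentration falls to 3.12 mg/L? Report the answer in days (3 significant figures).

2.22 d

t = ln(C₀/C)/k = ln(27/3.12)/0.97 = 2.158/0.97 = 2.225 d.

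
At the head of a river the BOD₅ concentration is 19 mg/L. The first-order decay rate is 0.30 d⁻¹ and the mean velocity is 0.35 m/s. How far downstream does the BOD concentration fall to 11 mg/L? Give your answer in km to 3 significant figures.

From C = C₀·e^(−kt), t = ln(C₀/C)/k = ln(19/11)/0.30 = 0.5465/0.30 = 1.822 d.
Distance = v·t = 0.35 m/s × 1.574e+05 s = 5.509e+04 m = 55.09 km.

55.1 km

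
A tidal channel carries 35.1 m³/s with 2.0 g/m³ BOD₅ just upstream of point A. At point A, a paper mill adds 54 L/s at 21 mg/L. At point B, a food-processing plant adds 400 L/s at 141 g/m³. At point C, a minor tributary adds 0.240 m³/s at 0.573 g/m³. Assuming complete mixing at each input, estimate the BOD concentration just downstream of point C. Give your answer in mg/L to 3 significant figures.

3.57 mg/L

54 L/s = 0.054 m³/s.
After input A: C = (35.1·2 + 0.054·21) / 35.15 = 2.029 mg/L.
400 L/s = 0.4 m³/s.
After input B: C = (35.15·2.029 + 0.4·141) / 35.55 = 3.593 mg/L.
After input C: C = (35.55·3.593 + 0.24·0.573) / 35.79 = 3.572 mg/L.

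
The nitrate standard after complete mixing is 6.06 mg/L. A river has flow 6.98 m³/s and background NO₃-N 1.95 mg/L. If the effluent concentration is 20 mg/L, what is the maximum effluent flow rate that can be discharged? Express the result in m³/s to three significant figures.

Mass balance at complete mixing: C_std·(Q_w + Q_r) = Q_w·C_e + Q_r·C_b.
Rearranging, Q_w = Q_r·(C_std − C_b)/(C_e − C_std) = 6.98·(6.06 − 1.95) / (20 − 6.06) = 2.058 m³/s.

2.06 m³/s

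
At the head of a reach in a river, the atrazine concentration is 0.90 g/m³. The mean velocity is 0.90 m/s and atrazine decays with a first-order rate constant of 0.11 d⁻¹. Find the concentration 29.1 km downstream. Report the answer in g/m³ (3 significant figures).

0.864 g/m³

Travel time t = 29.1 km / 0.90 m/s = 2.91e+04/0.90 = 3.233e+04 s = 0.3742 d.
First-order decay: C = 0.90·exp(−0.11·0.3742) = 0.90·0.9597 = 0.8637 g/m³.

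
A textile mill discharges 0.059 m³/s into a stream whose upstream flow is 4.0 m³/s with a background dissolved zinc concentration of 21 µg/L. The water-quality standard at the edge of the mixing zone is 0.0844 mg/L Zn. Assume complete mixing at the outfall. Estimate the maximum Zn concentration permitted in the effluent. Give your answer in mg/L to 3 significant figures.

4.38 mg/L

21 µg/L = 0.021 mg/L.
Mass balance: 0.0844·4.059 = 0.059·Cₑ + 4·0.021.
Cₑ = (0.3426 − 0.084) / 0.059 = 4.383 mg/L.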